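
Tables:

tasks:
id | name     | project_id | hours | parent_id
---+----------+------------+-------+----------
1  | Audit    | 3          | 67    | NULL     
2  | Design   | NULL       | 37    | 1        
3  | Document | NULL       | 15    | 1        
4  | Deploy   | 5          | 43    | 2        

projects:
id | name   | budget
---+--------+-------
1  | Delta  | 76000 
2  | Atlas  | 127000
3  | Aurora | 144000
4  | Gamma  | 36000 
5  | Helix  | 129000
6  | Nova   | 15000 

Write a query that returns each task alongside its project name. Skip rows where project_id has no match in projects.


INNER JOIN keeps only tasks rows whose project_id matches an id in projects. Walk through each task:
  - task 1 (Audit): project_id=3 -> matches Aurora
  - task 2 (Design): project_id=NULL, no match -> dropped
  - task 3 (Document): project_id=NULL, no match -> dropped
  - task 4 (Deploy): project_id=5 -> matches Helix
So 2 of 4 rows are dropped.

SQL:
SELECT a.name, b.name AS project
FROM tasks a
INNER JOIN projects b ON a.project_id = b.id

Result:
name   | project
-------+--------
Audit  | Aurora 
Deploy | Helix  


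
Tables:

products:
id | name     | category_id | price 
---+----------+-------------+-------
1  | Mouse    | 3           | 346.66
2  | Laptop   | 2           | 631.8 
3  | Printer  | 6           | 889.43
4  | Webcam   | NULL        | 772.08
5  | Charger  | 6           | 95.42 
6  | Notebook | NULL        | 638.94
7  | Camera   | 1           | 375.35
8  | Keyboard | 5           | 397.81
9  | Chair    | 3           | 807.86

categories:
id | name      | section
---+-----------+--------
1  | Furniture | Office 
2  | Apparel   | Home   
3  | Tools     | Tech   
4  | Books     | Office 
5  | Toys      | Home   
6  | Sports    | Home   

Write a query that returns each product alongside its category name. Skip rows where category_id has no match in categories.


INNER JOIN keeps only products rows whose category_id matches an id in categories. Walk through each product:
  - product 1 (Mouse): category_id=3 -> matches Tools
  - product 2 (Laptop): category_id=2 -> matches Apparel
  - product 3 (Printer): category_id=6 -> matches Sports
  - product 4 (Webcam): category_id=NULL, no match -> dropped
  - product 5 (Charger): category_id=6 -> matches Sports
  - product 6 (Notebook): category_id=NULL, no match -> dropped
  - product 7 (Camera): category_id=1 -> matches Furniture
  - product 8 (Keyboard): category_id=5 -> matches Toys
  - product 9 (Chair): category_id=3 -> matches Tools
So 2 of 9 rows are dropped.

SQL:
SELECT a.name, b.name AS category
FROM products a
INNER JOIN categories b ON a.category_id = b.id

Result:
name     | category 
---------+----------
Mouse    | Tools    
Laptop   | Apparel  
Printer  | Sports   
Charger  | Sports   
Camera   | Furniture
Keyboard | Toys     
Chair    | Tools    


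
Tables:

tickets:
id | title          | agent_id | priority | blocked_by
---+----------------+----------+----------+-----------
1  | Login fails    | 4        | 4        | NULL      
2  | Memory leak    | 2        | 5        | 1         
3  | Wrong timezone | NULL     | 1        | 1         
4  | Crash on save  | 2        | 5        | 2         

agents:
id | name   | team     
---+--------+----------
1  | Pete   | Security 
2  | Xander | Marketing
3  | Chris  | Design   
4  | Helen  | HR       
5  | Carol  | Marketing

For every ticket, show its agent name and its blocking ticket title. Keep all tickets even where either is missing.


Two LEFT JOINs from the same base table tickets: one to agents via agent_id, one to tickets itself via blocked_by. Both are LEFT so every ticket is preserved.
Match against agents:
  - ticket 1 (Login fails): agent_id=4 -> matches Helen
  - ticket 2 (Memory leak): agent_id=2 -> matches Xander
  - ticket 3 (Wrong timezone): agent_id=NULL, no match -> kept with NULL
  - ticket 4 (Crash on save): agent_id=2 -> matches Xander
Match against tickets (self):
  - ticket 1 (Login fails): blocked_by=NULL -> NULL
  - ticket 2 (Memory leak): blocked_by=1 -> Login fails
  - ticket 3 (Wrong timezone): blocked_by=1 -> Login fails
  - ticket 4 (Crash on save): blocked_by=2 -> Memory leak

SQL:
SELECT a.title, b.name AS agent, c.title AS blocked_by
FROM tickets a
LEFT JOIN agents b ON a.agent_id = b.id
LEFT JOIN tickets c ON a.blocked_by = c.id

Result:
title          | agent  | blocked_by 
---------------+--------+------------
Login fails    | Helen  | NULL       
Memory leak    | Xander | Login fails
Wrong timezone | NULL   | Login fails
Crash on save  | Xander | Memory leak


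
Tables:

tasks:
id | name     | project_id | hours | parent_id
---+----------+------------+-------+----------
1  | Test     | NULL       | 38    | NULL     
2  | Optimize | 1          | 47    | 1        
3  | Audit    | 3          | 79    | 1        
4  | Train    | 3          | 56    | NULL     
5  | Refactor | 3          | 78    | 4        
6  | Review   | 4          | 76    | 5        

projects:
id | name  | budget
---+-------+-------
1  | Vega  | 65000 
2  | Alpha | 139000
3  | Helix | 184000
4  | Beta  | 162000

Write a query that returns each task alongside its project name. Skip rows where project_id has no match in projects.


INNER JOIN keeps only tasks rows whose project_id matches an id in projects. Walk through each task:
  - task 1 (Test): project_id=NULL, no match -> dropped
  - task 2 (Optimize): project_id=1 -> matches Vega
  - task 3 (Audit): project_id=3 -> matches Helix
  - task 4 (Train): project_id=3 -> matches Helix
  - task 5 (Refactor): project_id=3 -> matches Helix
  - task 6 (Review): project_id=4 -> matches Beta
So 1 of 6 rows is dropped.

SQL:
SELECT a.name, b.name AS project
FROM tasks a
INNER JOIN projects b ON a.project_id = b.id

Result:
name     | project
---------+--------
Optimize | Vega   
Audit    | Helix  
Train    | Helix  
Refactor | Helix  
Review   | Beta   


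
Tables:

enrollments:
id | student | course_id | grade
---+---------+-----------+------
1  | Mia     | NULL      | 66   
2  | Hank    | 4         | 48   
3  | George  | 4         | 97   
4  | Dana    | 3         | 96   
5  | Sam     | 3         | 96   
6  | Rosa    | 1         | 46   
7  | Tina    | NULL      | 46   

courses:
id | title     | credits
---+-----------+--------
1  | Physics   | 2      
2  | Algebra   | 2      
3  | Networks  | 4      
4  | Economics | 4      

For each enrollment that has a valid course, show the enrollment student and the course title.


INNER JOIN keeps only enrollments rows whose course_id matches an id in courses. Walk through each enrollment:
  - enrollment 1 (Mia): course_id=NULL, no match -> dropped
  - enrollment 2 (Hank): course_id=4 -> matches Economics
  - enrollment 3 (George): course_id=4 -> matches Economics
  - enrollment 4 (Dana): course_id=3 -> matches Networks
  - enrollment 5 (Sam): course_id=3 -> matches Networks
  - enrollment 6 (Rosa): course_id=1 -> matches Physics
  - enrollment 7 (Tina): course_id=NULL, no match -> dropped
So 2 of 7 rows are dropped.

SQL:
SELECT a.student, b.title AS course
FROM enrollments a
INNER JOIN courses b ON a.course_id = b.id

Result:
student | course   
--------+----------
Hank    | Economics
George  | Economics
Dana    | Networks 
Sam     | Networks 
Rosa    | Physics  


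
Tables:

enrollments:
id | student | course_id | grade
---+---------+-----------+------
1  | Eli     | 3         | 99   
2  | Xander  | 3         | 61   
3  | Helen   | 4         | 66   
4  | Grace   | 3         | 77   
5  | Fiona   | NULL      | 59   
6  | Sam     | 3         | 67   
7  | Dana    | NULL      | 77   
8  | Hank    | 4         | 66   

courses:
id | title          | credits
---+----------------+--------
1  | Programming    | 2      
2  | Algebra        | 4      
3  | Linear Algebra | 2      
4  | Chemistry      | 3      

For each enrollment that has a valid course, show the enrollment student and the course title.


INNER JOIN keeps only enrollments rows whose course_id matches an id in courses. Walk through each enrollment:
  - enrollment 1 (Eli): course_id=3 -> matches Linear Algebra
  - enrollment 2 (Xander): course_id=3 -> matches Linear Algebra
  - enrollment 3 (Helen): course_id=4 -> matches Chemistry
  - enrollment 4 (Grace): course_id=3 -> matches Linear Algebra
  - enrollment 5 (Fiona): course_id=NULL, no match -> dropped
  - enrollment 6 (Sam): course_id=3 -> matches Linear Algebra
  - enrollment 7 (Dana): course_id=NULL, no match -> dropped
  - enrollment 8 (Hank): course_id=4 -> matches Chemistry
So 2 of 8 rows are dropped.

SQL:
SELECT a.student, b.title AS course
FROM enrollments a
INNER JOIN courses b ON a.course_id = b.id

Result:
student | course        
--------+---------------
Eli     | Linear Algebra
Xander  | Linear Algebra
Helen   | Chemistry     
Grace   | Linear Algebra
Sam     | Linear Algebra
Hank    | Chemistry     


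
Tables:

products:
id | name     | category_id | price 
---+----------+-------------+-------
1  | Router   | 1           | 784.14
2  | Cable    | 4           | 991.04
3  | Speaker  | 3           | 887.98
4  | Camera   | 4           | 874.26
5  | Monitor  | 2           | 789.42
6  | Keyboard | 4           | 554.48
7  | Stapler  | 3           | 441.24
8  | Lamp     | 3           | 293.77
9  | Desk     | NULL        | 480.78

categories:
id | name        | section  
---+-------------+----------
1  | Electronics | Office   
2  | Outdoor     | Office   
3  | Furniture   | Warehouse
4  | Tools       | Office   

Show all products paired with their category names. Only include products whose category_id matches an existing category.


INNER JOIN keeps only products rows whose category_id matches an id in categories. Walk through each product:
  - product 1 (Router): category_id=1 -> matches Electronics
  - product 2 (Cable): category_id=4 -> matches Tools
  - product 3 (Speaker): category_id=3 -> matches Furniture
  - product 4 (Camera): category_id=4 -> matches Tools
  - product 5 (Monitor): category_id=2 -> matches Outdoor
  - product 6 (Keyboard): category_id=4 -> matches Tools
  - product 7 (Stapler): category_id=3 -> matches Furniture
  - product 8 (Lamp): category_id=3 -> matches Furniture
  - product 9 (Desk): category_id=NULL, no match -> dropped
So 1 of 9 rows is dropped.

SQL:
SELECT a.name, b.name AS category
FROM products a
INNER JOIN categories b ON a.category_id = b.id

Result:
name     | category   
---------+------------
Router   | Electronics
Cable    | Tools      
Speaker  | Furniture  
Camera   | Tools      
Monitor  | Outdoor    
Keyboard | Tools      
Stapler  | Furniture  
Lamp     | Furniture  


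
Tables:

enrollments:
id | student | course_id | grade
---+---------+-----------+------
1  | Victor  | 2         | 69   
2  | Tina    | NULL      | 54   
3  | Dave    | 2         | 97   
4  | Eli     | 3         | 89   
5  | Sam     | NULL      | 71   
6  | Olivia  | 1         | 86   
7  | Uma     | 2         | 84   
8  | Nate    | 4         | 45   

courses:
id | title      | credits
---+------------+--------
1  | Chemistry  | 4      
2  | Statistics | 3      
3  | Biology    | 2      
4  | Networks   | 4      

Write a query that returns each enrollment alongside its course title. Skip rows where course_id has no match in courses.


INNER JOIN keeps only enrollments rows whose course_id matches an id in courses. Walk through each enrollment:
  - enrollment 1 (Victor): course_id=2 -> matches Statistics
  - enrollment 2 (Tina): course_id=NULL, no match -> dropped
  - enrollment 3 (Dave): course_id=2 -> matches Statistics
  - enrollment 4 (Eli): course_id=3 -> matches Biology
  - enrollment 5 (Sam): course_id=NULL, no match -> dropped
  - enrollment 6 (Olivia): course_id=1 -> matches Chemistry
  - enrollment 7 (Uma): course_id=2 -> matches Statistics
  - enrollment 8 (Nate): course_id=4 -> matches Networks
So 2 of 8 rows are dropped.

SQL:
SELECT a.student, b.title AS course
FROM enrollments a
INNER JOIN courses b ON a.course_id = b.id

Result:
student | course    
--------+-----------
Victor  | Statistics
Dave    | Statistics
Eli     | Biology   
Olivia  | Chemistry 
Uma     | Statistics
Nate    | Networks  


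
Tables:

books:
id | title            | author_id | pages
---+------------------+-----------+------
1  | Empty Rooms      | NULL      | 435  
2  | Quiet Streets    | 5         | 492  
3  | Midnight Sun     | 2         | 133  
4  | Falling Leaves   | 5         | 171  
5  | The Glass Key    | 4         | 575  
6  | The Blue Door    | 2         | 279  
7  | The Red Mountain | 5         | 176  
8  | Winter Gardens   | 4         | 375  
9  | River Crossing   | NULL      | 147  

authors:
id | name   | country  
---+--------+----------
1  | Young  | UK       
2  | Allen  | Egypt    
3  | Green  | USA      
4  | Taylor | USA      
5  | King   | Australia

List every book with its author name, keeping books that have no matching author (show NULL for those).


LEFT JOIN keeps every row from books (the left table); where author_id has no match in authors, the author columns become NULL. Walk through each book:
  - book 1 (Empty Rooms): author_id=NULL, no match -> kept with NULL
  - book 2 (Quiet Streets): author_id=5 -> matches King
  - book 3 (Midnight Sun): author_id=2 -> matches Allen
  - book 4 (Falling Leaves): author_id=5 -> matches King
  - book 5 (The Glass Key): author_id=4 -> matches Taylor
  - book 6 (The Blue Door): author_id=2 -> matches Allen
  - book 7 (The Red Mountain): author_id=5 -> matches King
  - book 8 (Winter Gardens): author_id=4 -> matches Taylor
  - book 9 (River Crossing): author_id=NULL, no match -> kept with NULL
All 9 rows appear; 2 have NULL author.

SQL:
SELECT a.title, b.name AS author
FROM books a
LEFT JOIN authors b ON a.author_id = b.id

Result:
title            | author
-----------------+-------
Empty Rooms      | NULL  
Quiet Streets    | King  
Midnight Sun     | Allen 
Falling Leaves   | King  
The Glass Key    | Taylor
The Blue Door    | Allen 
The Red Mountain | King  
Winter Gardens   | Taylor
River Crossing   | NULL  


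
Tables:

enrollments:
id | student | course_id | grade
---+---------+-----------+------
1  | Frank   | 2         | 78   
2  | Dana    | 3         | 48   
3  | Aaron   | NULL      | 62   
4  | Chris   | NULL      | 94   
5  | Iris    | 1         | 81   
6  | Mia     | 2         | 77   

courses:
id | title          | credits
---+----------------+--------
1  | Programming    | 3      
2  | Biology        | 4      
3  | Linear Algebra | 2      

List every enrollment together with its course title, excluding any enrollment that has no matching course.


INNER JOIN keeps only enrollments rows whose course_id matches an id in courses. Walk through each enrollment:
  - enrollment 1 (Frank): course_id=2 -> matches Biology
  - enrollment 2 (Dana): course_id=3 -> matches Linear Algebra
  - enrollment 3 (Aaron): course_id=NULL, no match -> dropped
  - enrollment 4 (Chris): course_id=NULL, no match -> dropped
  - enrollment 5 (Iris): course_id=1 -> matches Programming
  - enrollment 6 (Mia): course_id=2 -> matches Biology
So 2 of 6 rows are dropped.

SQL:
SELECT a.student, b.title AS course
FROM enrollments a
INNER JOIN courses b ON a.course_id = b.id

Result:
student | course        
--------+---------------
Frank   | Biology       
Dana    | Linear Algebra
Iris    | Programming   
Mia     | Biology       


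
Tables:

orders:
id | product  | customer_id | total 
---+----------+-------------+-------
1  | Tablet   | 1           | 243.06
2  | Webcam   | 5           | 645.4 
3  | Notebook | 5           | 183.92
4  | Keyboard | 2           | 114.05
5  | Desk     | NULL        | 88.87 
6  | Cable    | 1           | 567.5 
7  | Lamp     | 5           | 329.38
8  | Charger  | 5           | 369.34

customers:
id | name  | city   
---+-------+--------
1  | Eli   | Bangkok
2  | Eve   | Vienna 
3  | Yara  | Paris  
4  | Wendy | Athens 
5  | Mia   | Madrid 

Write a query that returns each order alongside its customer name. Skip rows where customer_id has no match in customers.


INNER JOIN keeps only orders rows whose customer_id matches an id in customers. Walk through each order:
  - order 1 (Tablet): customer_id=1 -> matches Eli
  - order 2 (Webcam): customer_id=5 -> matches Mia
  - order 3 (Notebook): customer_id=5 -> matches Mia
  - order 4 (Keyboard): customer_id=2 -> matches Eve
  - order 5 (Desk): customer_id=NULL, no match -> dropped
  - order 6 (Cable): customer_id=1 -> matches Eli
  - order 7 (Lamp): customer_id=5 -> matches Mia
  - order 8 (Charger): customer_id=5 -> matches Mia
So 1 of 8 rows is dropped.

SQL:
SELECT a.product, b.name AS customer
FROM orders a
INNER JOIN customers b ON a.customer_id = b.id

Result:
product  | customer
---------+---------
Tablet   | Eli     
Webcam   | Mia     
Notebook | Mia     
Keyboard | Eve     
Cable    | Eli     
Lamp     | Mia     
Charger  | Mia     


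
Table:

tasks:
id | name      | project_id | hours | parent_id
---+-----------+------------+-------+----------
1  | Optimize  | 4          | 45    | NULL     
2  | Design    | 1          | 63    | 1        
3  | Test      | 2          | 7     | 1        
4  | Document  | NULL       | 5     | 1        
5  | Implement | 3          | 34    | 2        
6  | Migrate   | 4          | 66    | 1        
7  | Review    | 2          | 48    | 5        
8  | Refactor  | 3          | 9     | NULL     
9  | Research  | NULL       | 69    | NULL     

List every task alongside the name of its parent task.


This is a self-join: tasks is joined to a second copy of itself, matching each row's parent_id to another row's id. Use LEFT JOIN so rows with parent_id=NULL are kept.
  - task 1 (Optimize): parent_id=NULL -> NULL
  - task 2 (Design): parent_id=1 -> Optimize
  - task 3 (Test): parent_id=1 -> Optimize
  - task 4 (Document): parent_id=1 -> Optimize
  - task 5 (Implement): parent_id=2 -> Design
  - task 6 (Migrate): parent_id=1 -> Optimize
  - task 7 (Review): parent_id=5 -> Implement
  - task 8 (Refactor): parent_id=NULL -> NULL
  - task 9 (Research): parent_id=NULL -> NULL

SQL:
SELECT a.name AS item, b.name AS parent
FROM tasks a
LEFT JOIN tasks b ON a.parent_id = b.id

Result:
item      | parent   
----------+----------
Optimize  | NULL     
Design    | Optimize 
Test      | Optimize 
Document  | Optimize 
Implement | Design   
Migrate   | Optimize 
Review    | Implement
Refactor  | NULL     
Research  | NULL     


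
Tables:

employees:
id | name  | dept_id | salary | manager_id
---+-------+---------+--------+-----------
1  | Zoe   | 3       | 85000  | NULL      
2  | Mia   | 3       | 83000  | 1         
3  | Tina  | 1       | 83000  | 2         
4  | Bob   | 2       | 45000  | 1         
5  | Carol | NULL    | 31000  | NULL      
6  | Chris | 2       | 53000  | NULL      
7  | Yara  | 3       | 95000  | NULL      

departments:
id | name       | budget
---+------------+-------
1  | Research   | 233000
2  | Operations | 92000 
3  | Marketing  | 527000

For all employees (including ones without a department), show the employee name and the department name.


LEFT JOIN keeps every row from employees (the left table); where dept_id has no match in departments, the department columns become NULL. Walk through each employee:
  - employee 1 (Zoe): dept_id=3 -> matches Marketing
  - employee 2 (Mia): dept_id=3 -> matches Marketing
  - employee 3 (Tina): dept_id=1 -> matches Research
  - employee 4 (Bob): dept_id=2 -> matches Operations
  - employee 5 (Carol): dept_id=NULL, no match -> kept with NULL
  - employee 6 (Chris): dept_id=2 -> matches Operations
  - employee 7 (Yara): dept_id=3 -> matches Marketing
All 7 rows appear; 1 has NULL department.

SQL:
SELECT a.name, b.name AS department
FROM employees a
LEFT JOIN departments b ON a.dept_id = b.id

Result:
name  | department
------+-----------
Zoe   | Marketing 
Mia   | Marketing 
Tina  | Research  
Bob   | Operations
Carol | NULL      
Chris | Operations
Yara  | Marketing 


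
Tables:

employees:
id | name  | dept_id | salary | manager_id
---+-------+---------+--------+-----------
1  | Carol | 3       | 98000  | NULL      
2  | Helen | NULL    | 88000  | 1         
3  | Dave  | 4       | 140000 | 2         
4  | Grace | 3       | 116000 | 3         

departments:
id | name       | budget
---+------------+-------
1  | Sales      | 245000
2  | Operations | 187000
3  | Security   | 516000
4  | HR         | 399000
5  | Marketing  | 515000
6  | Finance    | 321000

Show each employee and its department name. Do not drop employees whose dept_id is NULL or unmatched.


LEFT JOIN keeps every row from employees (the left table); where dept_id has no match in departments, the department columns become NULL. Walk through each employee:
  - employee 1 (Carol): dept_id=3 -> matches Security
  - employee 2 (Helen): dept_id=NULL, no match -> kept with NULL
  - employee 3 (Dave): dept_id=4 -> matches HR
  - employee 4 (Grace): dept_id=3 -> matches Security
All 4 rows appear; 1 has NULL department.

SQL:
SELECT a.name, b.name AS department
FROM employees a
LEFT JOIN departments b ON a.dept_id = b.id

Result:
name  | department
------+-----------
Carol | Security  
Helen | NULL      
Dave  | HR        
Grace | Security  


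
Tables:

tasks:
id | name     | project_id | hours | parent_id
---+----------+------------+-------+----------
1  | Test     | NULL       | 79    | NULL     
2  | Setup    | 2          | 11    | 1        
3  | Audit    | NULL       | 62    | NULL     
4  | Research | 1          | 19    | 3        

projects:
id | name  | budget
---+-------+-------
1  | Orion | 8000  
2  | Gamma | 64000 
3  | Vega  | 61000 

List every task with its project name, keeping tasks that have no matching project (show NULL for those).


LEFT JOIN keeps every row from tasks (the left table); where project_id has no match in projects, the project columns become NULL. Walk through each task:
  - task 1 (Test): project_id=NULL, no match -> kept with NULL
  - task 2 (Setup): project_id=2 -> matches Gamma
  - task 3 (Audit): project_id=NULL, no match -> kept with NULL
  - task 4 (Research): project_id=1 -> matches Orion
All 4 rows appear; 2 have NULL project.

SQL:
SELECT a.name, b.name AS project
FROM tasks a
LEFT JOIN projects b ON a.project_id = b.id

Result:
name     | project
---------+--------
Test     | NULL   
Setup    | Gamma  
Audit    | NULL   
Research | Orion  


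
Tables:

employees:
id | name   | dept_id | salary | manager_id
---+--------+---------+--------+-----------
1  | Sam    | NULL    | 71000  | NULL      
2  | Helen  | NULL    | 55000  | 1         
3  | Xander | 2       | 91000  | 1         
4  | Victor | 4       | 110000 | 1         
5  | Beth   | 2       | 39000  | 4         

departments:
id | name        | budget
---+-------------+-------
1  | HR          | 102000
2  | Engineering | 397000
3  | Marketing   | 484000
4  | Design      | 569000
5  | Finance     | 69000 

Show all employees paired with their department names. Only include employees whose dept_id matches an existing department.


INNER JOIN keeps only employees rows whose dept_id matches an id in departments. Walk through each employee:
  - employee 1 (Sam): dept_id=NULL, no match -> dropped
  - employee 2 (Helen): dept_id=NULL, no match -> dropped
  - employee 3 (Xander): dept_id=2 -> matches Engineering
  - employee 4 (Victor): dept_id=4 -> matches Design
  - employee 5 (Beth): dept_id=2 -> matches Engineering
So 2 of 5 rows are dropped.

SQL:
SELECT a.name, b.name AS department
FROM employees a
INNER JOIN departments b ON a.dept_id = b.id

Result:
name   | department 
-------+------------
Xander | Engineering
Victor | Design     
Beth   | Engineering


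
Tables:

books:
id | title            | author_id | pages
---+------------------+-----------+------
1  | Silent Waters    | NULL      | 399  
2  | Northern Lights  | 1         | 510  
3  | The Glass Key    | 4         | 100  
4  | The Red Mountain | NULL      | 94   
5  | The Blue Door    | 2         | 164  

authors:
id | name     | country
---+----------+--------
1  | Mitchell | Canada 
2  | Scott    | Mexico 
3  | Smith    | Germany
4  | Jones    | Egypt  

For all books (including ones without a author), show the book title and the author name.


LEFT JOIN keeps every row from books (the left table); where author_id has no match in authors, the author columns become NULL. Walk through each book:
  - book 1 (Silent Waters): author_id=NULL, no match -> kept with NULL
  - book 2 (Northern Lights): author_id=1 -> matches Mitchell
  - book 3 (The Glass Key): author_id=4 -> matches Jones
  - book 4 (The Red Mountain): author_id=NULL, no match -> kept with NULL
  - book 5 (The Blue Door): author_id=2 -> matches Scott
All 5 rows appear; 2 have NULL author.

SQL:
SELECT a.title, b.name AS author
FROM books a
LEFT JOIN authors b ON a.author_id = b.id

Result:
title            | author  
-----------------+---------
Silent Waters    | NULL    
Northern Lights  | Mitchell
The Glass Key    | Jones   
The Red Mountain | NULL    
The Blue Door    | Scott   


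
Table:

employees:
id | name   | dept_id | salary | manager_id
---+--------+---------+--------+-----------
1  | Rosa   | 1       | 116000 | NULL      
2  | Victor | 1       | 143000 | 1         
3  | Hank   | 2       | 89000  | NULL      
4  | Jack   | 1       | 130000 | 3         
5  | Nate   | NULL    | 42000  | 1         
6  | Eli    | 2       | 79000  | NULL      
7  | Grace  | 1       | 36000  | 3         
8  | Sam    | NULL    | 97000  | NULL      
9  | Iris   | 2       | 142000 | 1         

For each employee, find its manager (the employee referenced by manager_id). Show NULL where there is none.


This is a self-join: employees is joined to a second copy of itself, matching each row's manager_id to another row's id. Use LEFT JOIN so rows with manager_id=NULL are kept.
  - employee 1 (Rosa): manager_id=NULL -> NULL
  - employee 2 (Victor): manager_id=1 -> Rosa
  - employee 3 (Hank): manager_id=NULL -> NULL
  - employee 4 (Jack): manager_id=3 -> Hank
  - employee 5 (Nate): manager_id=1 -> Rosa
  - employee 6 (Eli): manager_id=NULL -> NULL
  - employee 7 (Grace): manager_id=3 -> Hank
  - employee 8 (Sam): manager_id=NULL -> NULL
  - employee 9 (Iris): manager_id=1 -> Rosa

SQL:
SELECT a.name AS item, b.name AS manager
FROM employees a
LEFT JOIN employees b ON a.manager_id = b.id

Result:
item   | manager
-------+--------
Rosa   | NULL   
Victor | Rosa   
Hank   | NULL   
Jack   | Hank   
Nate   | Rosa   
Eli    | NULL   
Grace  | Hank   
Sam    | NULL   
Iris   | Rosa   


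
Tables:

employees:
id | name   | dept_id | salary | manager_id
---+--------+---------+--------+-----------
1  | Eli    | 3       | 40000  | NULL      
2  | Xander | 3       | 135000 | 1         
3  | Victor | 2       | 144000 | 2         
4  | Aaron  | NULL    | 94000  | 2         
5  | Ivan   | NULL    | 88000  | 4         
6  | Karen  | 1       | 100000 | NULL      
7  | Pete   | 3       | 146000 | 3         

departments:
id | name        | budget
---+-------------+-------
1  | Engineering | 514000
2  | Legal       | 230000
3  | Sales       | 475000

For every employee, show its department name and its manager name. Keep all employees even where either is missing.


Two LEFT JOINs from the same base table employees: one to departments via dept_id, one to employees itself via manager_id. Both are LEFT so every employee is preserved.
Match against departments:
  - employee 1 (Eli): dept_id=3 -> matches Sales
  - employee 2 (Xander): dept_id=3 -> matches Sales
  - employee 3 (Victor): dept_id=2 -> matches Legal
  - employee 4 (Aaron): dept_id=NULL, no match -> kept with NULL
  - employee 5 (Ivan): dept_id=NULL, no match -> kept with NULL
  - employee 6 (Karen): dept_id=1 -> matches Engineering
  - employee 7 (Pete): dept_id=3 -> matches Sales
Match against employees (self):
  - employee 1 (Eli): manager_id=NULL -> NULL
  - employee 2 (Xander): manager_id=1 -> Eli
  - employee 3 (Victor): manager_id=2 -> Xander
  - employee 4 (Aaron): manager_id=2 -> Xander
  - employee 5 (Ivan): manager_id=4 -> Aaron
  - employee 6 (Karen): manager_id=NULL -> NULL
  - employee 7 (Pete): manager_id=3 -> Victor

SQL:
SELECT a.name, b.name AS department, c.name AS manager
FROM employees a
LEFT JOIN departments b ON a.dept_id = b.id
LEFT JOIN employees c ON a.manager_id = c.id

Result:
name   | department  | manager
-------+-------------+--------
Eli    | Sales       | NULL   
Xander | Sales       | Eli    
Victor | Legal       | Xander 
Aaron  | NULL        | Xander 
Ivan   | NULL        | Aaron  
Karen  | Engineering | NULL   
Pete   | Sales       | Victor 


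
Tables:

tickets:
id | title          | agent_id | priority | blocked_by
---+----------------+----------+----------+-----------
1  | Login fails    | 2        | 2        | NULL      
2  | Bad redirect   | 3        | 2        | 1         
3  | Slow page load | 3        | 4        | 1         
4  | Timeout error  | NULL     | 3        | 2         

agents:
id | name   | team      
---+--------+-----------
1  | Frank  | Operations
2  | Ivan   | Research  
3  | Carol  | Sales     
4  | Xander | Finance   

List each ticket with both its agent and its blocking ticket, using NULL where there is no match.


Two LEFT JOINs from the same base table tickets: one to agents via agent_id, one to tickets itself via blocked_by. Both are LEFT so every ticket is preserved.
Match against agents:
  - ticket 1 (Login fails): agent_id=2 -> matches Ivan
  - ticket 2 (Bad redirect): agent_id=3 -> matches Carol
  - ticket 3 (Slow page load): agent_id=3 -> matches Carol
  - ticket 4 (Timeout error): agent_id=NULL, no match -> kept with NULL
Match against tickets (self):
  - ticket 1 (Login fails): blocked_by=NULL -> NULL
  - ticket 2 (Bad redirect): blocked_by=1 -> Login fails
  - ticket 3 (Slow page load): blocked_by=1 -> Login fails
  - ticket 4 (Timeout error): blocked_by=2 -> Bad redirect

SQL:
SELECT a.title, b.name AS agent, c.title AS blocked_by
FROM tickets a
LEFT JOIN agents b ON a.agent_id = b.id
LEFT JOIN tickets c ON a.blocked_by = c.id

Result:
title          | agent | blocked_by  
---------------+-------+-------------
Login fails    | Ivan  | NULL        
Bad redirect   | Carol | Login fails 
Slow page load | Carol | Login fails 
Timeout error  | NULL  | Bad redirect


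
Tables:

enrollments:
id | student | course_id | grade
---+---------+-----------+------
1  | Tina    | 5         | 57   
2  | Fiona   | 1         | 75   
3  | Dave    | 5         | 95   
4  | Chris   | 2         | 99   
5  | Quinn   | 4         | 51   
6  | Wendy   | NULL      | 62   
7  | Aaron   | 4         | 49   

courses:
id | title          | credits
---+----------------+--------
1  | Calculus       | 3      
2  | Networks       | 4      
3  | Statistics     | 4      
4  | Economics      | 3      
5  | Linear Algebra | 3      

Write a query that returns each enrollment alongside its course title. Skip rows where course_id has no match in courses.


INNER JOIN keeps only enrollments rows whose course_id matches an id in courses. Walk through each enrollment:
  - enrollment 1 (Tina): course_id=5 -> matches Linear Algebra
  - enrollment 2 (Fiona): course_id=1 -> matches Calculus
  - enrollment 3 (Dave): course_id=5 -> matches Linear Algebra
  - enrollment 4 (Chris): course_id=2 -> matches Networks
  - enrollment 5 (Quinn): course_id=4 -> matches Economics
  - enrollment 6 (Wendy): course_id=NULL, no match -> dropped
  - enrollment 7 (Aaron): course_id=4 -> matches Economics
So 1 of 7 rows is dropped.

SQL:
SELECT a.student, b.title AS course
FROM enrollments a
INNER JOIN courses b ON a.course_id = b.id

Result:
student | course        
--------+---------------
Tina    | Linear Algebra
Fiona   | Calculus      
Dave    | Linear Algebra
Chris   | Networks      
Quinn   | Economics     
Aaron   | Economics     


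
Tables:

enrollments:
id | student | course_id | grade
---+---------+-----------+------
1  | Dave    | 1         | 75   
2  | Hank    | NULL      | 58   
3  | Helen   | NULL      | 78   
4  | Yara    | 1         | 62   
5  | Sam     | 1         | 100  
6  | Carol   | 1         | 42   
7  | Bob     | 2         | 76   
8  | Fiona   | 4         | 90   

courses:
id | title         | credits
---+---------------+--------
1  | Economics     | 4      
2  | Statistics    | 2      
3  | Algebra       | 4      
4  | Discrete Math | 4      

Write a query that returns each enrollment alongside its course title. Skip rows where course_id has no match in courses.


INNER JOIN keeps only enrollments rows whose course_id matches an id in courses. Walk through each enrollment:
  - enrollment 1 (Dave): course_id=1 -> matches Economics
  - enrollment 2 (Hank): course_id=NULL, no match -> dropped
  - enrollment 3 (Helen): course_id=NULL, no match -> dropped
  - enrollment 4 (Yara): course_id=1 -> matches Economics
  - enrollment 5 (Sam): course_id=1 -> matches Economics
  - enrollment 6 (Carol): course_id=1 -> matches Economics
  - enrollment 7 (Bob): course_id=2 -> matches Statistics
  - enrollment 8 (Fiona): course_id=4 -> matches Discrete Math
So 2 of 8 rows are dropped.

SQL:
SELECT a.student, b.title AS course
FROM enrollments a
INNER JOIN courses b ON a.course_id = b.id

Result:
student | course       
--------+--------------
Dave    | Economics    
Yara    | Economics    
Sam     | Economics    
Carol   | Economics    
Bob     | Statistics   
Fiona   | Discrete Math


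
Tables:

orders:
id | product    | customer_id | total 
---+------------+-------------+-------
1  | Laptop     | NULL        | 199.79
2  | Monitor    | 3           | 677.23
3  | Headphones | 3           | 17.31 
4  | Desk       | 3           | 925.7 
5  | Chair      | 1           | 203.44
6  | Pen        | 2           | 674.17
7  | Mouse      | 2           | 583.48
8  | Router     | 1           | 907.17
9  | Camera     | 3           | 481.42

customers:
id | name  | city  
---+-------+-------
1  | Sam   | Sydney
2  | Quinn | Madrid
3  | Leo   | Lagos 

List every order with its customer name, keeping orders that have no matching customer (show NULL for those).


LEFT JOIN keeps every row from orders (the left table); where customer_id has no match in customers, the customer columns become NULL. Walk through each order:
  - order 1 (Laptop): customer_id=NULL, no match -> kept with NULL
  - order 2 (Monitor): customer_id=3 -> matches Leo
  - order 3 (Headphones): customer_id=3 -> matches Leo
  - order 4 (Desk): customer_id=3 -> matches Leo
  - order 5 (Chair): customer_id=1 -> matches Sam
  - order 6 (Pen): customer_id=2 -> matches Quinn
  - order 7 (Mouse): customer_id=2 -> matches Quinn
  - order 8 (Router): customer_id=1 -> matches Sam
  - order 9 (Camera): customer_id=3 -> matches Leo
All 9 rows appear; 1 has NULL customer.

SQL:
SELECT a.product, b.name AS customer
FROM orders a
LEFT JOIN customers b ON a.customer_id = b.id

Result:
product    | customer
-----------+---------
Laptop     | NULL    
Monitor    | Leo     
Headphones | Leo     
Desk       | Leo     
Chair      | Sam     
Pen        | Quinn   
Mouse      | Quinn   
Router     | Sam     
Camera     | Leo     


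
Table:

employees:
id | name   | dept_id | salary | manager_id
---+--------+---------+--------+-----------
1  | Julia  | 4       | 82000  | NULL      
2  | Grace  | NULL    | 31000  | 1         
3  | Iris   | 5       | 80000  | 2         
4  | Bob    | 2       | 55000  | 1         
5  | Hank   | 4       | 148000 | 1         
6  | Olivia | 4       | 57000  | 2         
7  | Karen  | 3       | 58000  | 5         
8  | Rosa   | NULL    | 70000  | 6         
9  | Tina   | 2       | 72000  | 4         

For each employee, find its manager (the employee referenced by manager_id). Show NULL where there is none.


This is a self-join: employees is joined to a second copy of itself, matching each row's manager_id to another row's id. Use LEFT JOIN so rows with manager_id=NULL are kept.
  - employee 1 (Julia): manager_id=NULL -> NULL
  - employee 2 (Grace): manager_id=1 -> Julia
  - employee 3 (Iris): manager_id=2 -> Grace
  - employee 4 (Bob): manager_id=1 -> Julia
  - employee 5 (Hank): manager_id=1 -> Julia
  - employee 6 (Olivia): manager_id=2 -> Grace
  - employee 7 (Karen): manager_id=5 -> Hank
  - employee 8 (Rosa): manager_id=6 -> Olivia
  - employee 9 (Tina): manager_id=4 -> Bob

SQL:
SELECT a.name AS item, b.name AS manager
FROM employees a
LEFT JOIN employees b ON a.manager_id = b.id

Result:
item   | manager
-------+--------
Julia  | NULL   
Grace  | Julia  
Iris   | Grace  
Bob    | Julia  
Hank   | Julia  
Olivia | Grace  
Karen  | Hank   
Rosa   | Olivia 
Tina   | Bob    


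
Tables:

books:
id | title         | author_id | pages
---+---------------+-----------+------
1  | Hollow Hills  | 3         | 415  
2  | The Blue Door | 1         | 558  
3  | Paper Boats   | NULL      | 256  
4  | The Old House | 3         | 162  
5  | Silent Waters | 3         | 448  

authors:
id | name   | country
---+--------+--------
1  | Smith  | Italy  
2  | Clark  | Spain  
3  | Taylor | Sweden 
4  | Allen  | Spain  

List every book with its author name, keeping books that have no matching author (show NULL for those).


LEFT JOIN keeps every row from books (the left table); where author_id has no match in authors, the author columns become NULL. Walk through each book:
  - book 1 (Hollow Hills): author_id=3 -> matches Taylor
  - book 2 (The Blue Door): author_id=1 -> matches Smith
  - book 3 (Paper Boats): author_id=NULL, no match -> kept with NULL
  - book 4 (The Old House): author_id=3 -> matches Taylor
  - book 5 (Silent Waters): author_id=3 -> matches Taylor
All 5 rows appear; 1 has NULL author.

SQL:
SELECT a.title, b.name AS author
FROM books a
LEFT JOIN authors b ON a.author_id = b.id

Result:
title         | author
--------------+-------
Hollow Hills  | Taylor
The Blue Door | Smith 
Paper Boats   | NULL  
The Old House | Taylor
Silent Waters | Taylor


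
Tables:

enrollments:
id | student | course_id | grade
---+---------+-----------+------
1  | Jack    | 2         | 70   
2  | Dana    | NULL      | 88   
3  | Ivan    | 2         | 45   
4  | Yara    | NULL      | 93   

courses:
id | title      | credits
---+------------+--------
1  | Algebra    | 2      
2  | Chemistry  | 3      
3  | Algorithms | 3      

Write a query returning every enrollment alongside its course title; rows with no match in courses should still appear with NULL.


LEFT JOIN keeps every row from enrollments (the left table); where course_id has no match in courses, the course columns become NULL. Walk through each enrollment:
  - enrollment 1 (Jack): course_id=2 -> matches Chemistry
  - enrollment 2 (Dana): course_id=NULL, no match -> kept with NULL
  - enrollment 3 (Ivan): course_id=2 -> matches Chemistry
  - enrollment 4 (Yara): course_id=NULL, no match -> kept with NULL
All 4 rows appear; 2 have NULL course.

SQL:
SELECT a.student, b.title AS course
FROM enrollments a
LEFT JOIN courses b ON a.course_id = b.id

Result:
student | course   
--------+----------
Jack    | Chemistry
Dana    | NULL     
Ivan    | Chemistry
Yara    | NULL     


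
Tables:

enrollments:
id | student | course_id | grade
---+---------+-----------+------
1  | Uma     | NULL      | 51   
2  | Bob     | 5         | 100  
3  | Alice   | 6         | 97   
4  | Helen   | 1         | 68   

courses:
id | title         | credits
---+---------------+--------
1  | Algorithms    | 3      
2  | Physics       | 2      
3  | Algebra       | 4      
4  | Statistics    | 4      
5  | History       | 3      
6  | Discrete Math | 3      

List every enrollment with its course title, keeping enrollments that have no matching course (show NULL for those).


LEFT JOIN keeps every row from enrollments (the left table); where course_id has no match in courses, the course columns become NULL. Walk through each enrollment:
  - enrollment 1 (Uma): course_id=NULL, no match -> kept with NULL
  - enrollment 2 (Bob): course_id=5 -> matches History
  - enrollment 3 (Alice): course_id=6 -> matches Discrete Math
  - enrollment 4 (Helen): course_id=1 -> matches Algorithms
All 4 rows appear; 1 has NULL course.

SQL:
SELECT a.student, b.title AS course
FROM enrollments a
LEFT JOIN courses b ON a.course_id = b.id

Result:
student | course       
--------+--------------
Uma     | NULL         
Bob     | History      
Alice   | Discrete Math
Helen   | Algorithms   


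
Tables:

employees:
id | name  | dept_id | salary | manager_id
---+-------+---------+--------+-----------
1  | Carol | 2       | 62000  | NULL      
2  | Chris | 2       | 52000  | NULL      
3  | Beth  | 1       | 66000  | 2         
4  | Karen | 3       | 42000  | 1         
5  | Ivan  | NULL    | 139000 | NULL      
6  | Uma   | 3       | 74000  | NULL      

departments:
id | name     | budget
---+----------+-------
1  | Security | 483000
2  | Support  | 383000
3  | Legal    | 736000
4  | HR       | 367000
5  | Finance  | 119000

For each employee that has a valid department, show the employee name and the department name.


INNER JOIN keeps only employees rows whose dept_id matches an id in departments. Walk through each employee:
  - employee 1 (Carol): dept_id=2 -> matches Support
  - employee 2 (Chris): dept_id=2 -> matches Support
  - employee 3 (Beth): dept_id=1 -> matches Security
  - employee 4 (Karen): dept_id=3 -> matches Legal
  - employee 5 (Ivan): dept_id=NULL, no match -> dropped
  - employee 6 (Uma): dept_id=3 -> matches Legal
So 1 of 6 rows is dropped.

SQL:
SELECT a.name, b.name AS department
FROM employees a
INNER JOIN departments b ON a.dept_id = b.id

Result:
name  | department
------+-----------
Carol | Support   
Chris | Support   
Beth  | Security  
Karen | Legal     
Uma   | Legal     
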